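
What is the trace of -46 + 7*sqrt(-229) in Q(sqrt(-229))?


Tr(a + b*sqrt(d)) = (a + b*sqrt(d)) + (a - b*sqrt(d)) = 2a
= 2 * (-46)
= -92

-92


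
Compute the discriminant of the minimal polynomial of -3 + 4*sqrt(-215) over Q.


The element -3 + 4*sqrt(-215) has minimal polynomial:
x^2 + 6*x + 3449
Discriminant = (6)^2 - 4*(3449)
= 36 - 13796
= -13760

-13760


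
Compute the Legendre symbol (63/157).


p = 157 is prime, so compute (63/157) with the reciprocity algorithm (Jacobi-symbol steps: pull out 2s via (2/n), flip via reciprocity, reduce):
  reciprocity: (63/157) -> +(157/63)
  reduce: (31/63)
  reciprocity: (31/63) -> -(63/31)
  reduce: (1/31)
  (1/31) = 1
Product of signs = -1
(63/157) = -1

-1


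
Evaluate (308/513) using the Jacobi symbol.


Compute (308/513) via quadratic reciprocity:
  pull out 2: (2/513) = +1  (since 513 mod 8 = 1)
  pull out 2: (2/513) = +1  (since 513 mod 8 = 1)
  reciprocity: (77/513) -> +(513/77)
  reduce: (51/77)
  reciprocity: (51/77) -> +(77/51)
  reduce: (26/51)
  pull out 2: (2/51) = -1  (since 51 mod 8 = 3)
  reciprocity: (13/51) -> +(51/13)
  reduce: (12/13)
  pull out 2: (2/13) = -1  (since 13 mod 8 = 5)
  pull out 2: (2/13) = -1  (since 13 mod 8 = 5)
  reciprocity: (3/13) -> +(13/3)
  reduce: (1/3)
  (1/3) = 1
Product of signs = -1

-1


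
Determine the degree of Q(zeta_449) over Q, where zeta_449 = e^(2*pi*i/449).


The degree equals Euler's totient phi(449).
449 = 449
phi(449) = 448

448


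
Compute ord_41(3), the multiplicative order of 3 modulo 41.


We want ord_41(3), the smallest k >= 1 with 3^k = 1 mod 41.
n = 41 = 41, phi(41) = 40; the order divides phi(n).
Divisors of 40: 1, 2, 4, 5, 8, 10, 20, 40
Repeated squaring mod 41: 3^1 = 3, 3^2 = 9, 3^4 = 40, 3^8 = 1, 3^16 = 1, 3^32 = 1
Test divisors in increasing order:
  k=1: 3^1 = 3 mod 41
  k=2: 3^2 = 9 mod 41
  k=4: 3^4 = 40 mod 41
  k=5: 3^5 = 40 * 3 = 38 mod 41
  k=8: 3^8 = 1 mod 41  <- first divisor giving 1
Order = 8

8


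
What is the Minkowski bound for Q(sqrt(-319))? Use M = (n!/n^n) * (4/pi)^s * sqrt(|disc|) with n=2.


d = -319, d mod 4 = 1, so disc(K) = d = -319; |disc(K)| = 319
Imaginary quadratic field, so n = 2, s = r2 = 1, r1 = 0
M = (n!/n^n) * (4/pi)^s * sqrt(|disc(K)|) = (2!/2^2) * (4/pi)^1 * sqrt(319)
= 0.5 * 1.273240 * 17.860571
= 11.3704

11.3704


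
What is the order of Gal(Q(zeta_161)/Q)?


|Gal(Q(zeta_161)/Q)| = phi(161)
= 132

132


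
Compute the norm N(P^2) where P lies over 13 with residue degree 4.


N(P^a) = p^(a*f)
= 13^(2*4)
= 13^8
= 815730721

815730721


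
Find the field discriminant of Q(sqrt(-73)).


For K = Q(sqrt(d)) with d squarefree: disc(K) = d if d = 1 mod 4, and disc(K) = 4d if d = 2 or 3 mod 4.
Here d = -73, and d mod 4 = 3.
d = 3 mod 4, not 1 (O_K = Z[sqrt(d)]), so disc(K) = 4d = 4 * (-73) = -292

-292


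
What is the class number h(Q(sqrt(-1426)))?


K = Q(sqrt(-1426)). d mod 4 = 2, so D = disc(K) = 4d = -5704
h(K) equals the number of primitive reduced positive-definite forms (a, b, c) = a*x^2 + b*x*y + c*y^2 with b^2 - 4ac = D,
where reduced means |b| <= a <= c, with b >= 0 whenever |b| = a or a = c, and primitive means gcd(a, b, c) = 1.
Reduced forces 3a^2 <= |D| = 5704, so 1 <= a <= 43; b must have the parity of D, and c = (b^2 - D)/(4a) must be an integer >= a.
Enumerate a = 1..43, b in [-a, a]:
  a=1: (1, 0, 1426)  [1]
  a=2: (2, 0, 713)  [1]
  a=3..4: none
  a=5: (5, -4, 286), (5, 4, 286)  [2]
  a=6: none
  a=7: (7, -6, 205), (7, 6, 205)  [2]
  a=8..9: none
  a=10: (10, -4, 143), (10, 4, 143)  [2]
  a=11: (11, -4, 130), (11, 4, 130)  [2]
  a=12: none
  a=13: (13, -4, 110), (13, 4, 110)  [2]
  a=14: (14, -8, 103), (14, 8, 103)  [2]
  a=15..16: none
  a=17: (17, -12, 86), (17, 12, 86)  [2]
  a=18..21: none
  a=22: (22, -4, 65), (22, 4, 65)  [2]
  a=23: (23, 0, 62)  [1]
  a=24: none
  a=25: (25, -14, 59), (25, 14, 59)  [2]
  a=26: (26, -4, 55), (26, 4, 55)  [2]
  a=27..28: none
  a=29: (29, -26, 55), (29, 26, 55)  [2]
  a=30: none
  a=31: (31, 0, 46)  [1]
  a=32..33: none
  a=34: (34, -12, 43), (34, 12, 43)  [2]
  a=35: (35, -34, 49), (35, -6, 41), (35, 6, 41), (35, 34, 49)  [4]
  a=36..43: none
Total reduced forms: 1 + 1 + 2 + 2 + 2 + 2 + 2 + 2 + 2 + 2 + 1 + 2 + 2 + 2 + 1 + 2 + 4 = 32
h = 32

32


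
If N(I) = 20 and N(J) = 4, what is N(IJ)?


N(IJ) = N(I) * N(J)
= 20 * 4
= 80

80


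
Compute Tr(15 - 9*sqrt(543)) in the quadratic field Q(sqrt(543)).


Tr(a + b*sqrt(d)) = (a + b*sqrt(d)) + (a - b*sqrt(d)) = 2a
= 2 * (15)
= 30

30


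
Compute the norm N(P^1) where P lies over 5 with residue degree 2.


N(P^a) = p^(a*f)
= 5^(1*2)
= 5^2
= 25

25


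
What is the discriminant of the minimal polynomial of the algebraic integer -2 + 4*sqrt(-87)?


The element -2 + 4*sqrt(-87) has minimal polynomial:
x^2 + 4*x + 1396
Discriminant = (4)^2 - 4*(1396)
= 16 - 5584
= -5568

-5568


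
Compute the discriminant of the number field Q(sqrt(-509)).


For K = Q(sqrt(d)) with d squarefree: disc(K) = d if d = 1 mod 4, and disc(K) = 4d if d = 2 or 3 mod 4.
Here d = -509, and d mod 4 = 3.
d = 3 mod 4, not 1 (O_K = Z[sqrt(d)]), so disc(K) = 4d = 4 * (-509) = -2036

-2036


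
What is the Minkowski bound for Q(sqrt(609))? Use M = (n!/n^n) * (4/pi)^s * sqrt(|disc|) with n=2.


d = 609, d mod 4 = 1, so disc(K) = d = 609; |disc(K)| = 609
Real quadratic field, so n = 2, s = r2 = 0, r1 = 2
M = (n!/n^n) * (4/pi)^s * sqrt(|disc(K)|) = (2!/2^2) * (4/pi)^0 * sqrt(609)
= 0.5 * 1.000000 * 24.677925
= 12.3390

12.3390


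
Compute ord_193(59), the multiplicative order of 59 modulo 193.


We want ord_193(59), the smallest k >= 1 with 59^k = 1 mod 193.
n = 193 = 193, phi(193) = 192; the order divides phi(n).
Divisors of 192: 1, 2, 3, 4, 6, 8, 12, 16, 24, 32, 48, 64, 96, 192
Repeated squaring mod 193: 59^1 = 59, 59^2 = 7, 59^4 = 49, 59^8 = 85, 59^16 = 84, 59^32 = 108, 59^64 = 84, 59^128 = 108
Test divisors in increasing order:
  k=1: 59^1 = 59 mod 193
  k=2: 59^2 = 7 mod 193
  k=3: 59^3 = 7 * 59 = 27 mod 193
  k=4: 59^4 = 49 mod 193
  k=6: 59^6 = 49 * 7 = 150 mod 193
  k=8: 59^8 = 85 mod 193
  k=12: 59^12 = 85 * 49 = 112 mod 193
  k=16: 59^16 = 84 mod 193
  k=24: 59^24 = 84 * 85 = 192 mod 193
  k=32: 59^32 = 108 mod 193
  k=48: 59^48 = 108 * 84 = 1 mod 193  <- first divisor giving 1
Order = 48

48


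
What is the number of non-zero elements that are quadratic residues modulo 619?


For prime p, the number of non-zero quadratic residues is (p-1)/2.
= (619-1)/2
= 309

309


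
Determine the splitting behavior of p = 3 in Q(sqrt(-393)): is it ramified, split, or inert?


K = Q(sqrt(-393)). Since d mod 4 = 3, disc(K) = -1572.
Check p | disc: -1572 mod 3 = 0.
p divides disc, so p ramifies: (p) = P^2 with e=2, f=1, g=1.
Therefore p is ramified.

ramified


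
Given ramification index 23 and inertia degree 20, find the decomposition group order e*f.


|D_P| = e * f
= 23 * 20
= 460

460


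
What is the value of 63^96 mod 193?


p = 193 is prime and the exponent is (p-1)/2 = 96, so by Euler's criterion 63^96 = (63/193) = +1 or -1 mod 193.
Compute by square-and-multiply:
  96 = 64 + 32 (binary 1100000)
  Repeated squaring mod 193: 63^1 = 63, 63^2 = 109, 63^4 = 108, 63^8 = 84, 63^16 = 108, 63^32 = 84, 63^64 = 108
  63^96 = 63^64 * 63^32 = 108 * 84 mod 193
    108 * 84 = 9072 = 1 mod 193
  63^96 = 1 mod 193
Result 1: 63 is a quadratic residue mod 193.
63^96 mod 193 = 1

1


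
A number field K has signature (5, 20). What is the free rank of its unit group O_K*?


By Dirichlet's unit theorem:
rank = r1 + r2 - 1
= 5 + 20 - 1
= 24

24


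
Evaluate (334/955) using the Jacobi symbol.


Compute (334/955) via quadratic reciprocity:
  pull out 2: (2/955) = -1  (since 955 mod 8 = 3)
  reciprocity: (167/955) -> -(955/167)
  reduce: (120/167)
  pull out 2: (2/167) = +1  (since 167 mod 8 = 7)
  pull out 2: (2/167) = +1  (since 167 mod 8 = 7)
  pull out 2: (2/167) = +1  (since 167 mod 8 = 7)
  reciprocity: (15/167) -> -(167/15)
  reduce: (2/15)
  pull out 2: (2/15) = +1  (since 15 mod 8 = 7)
  (1/15) = 1
Product of signs = -1

-1


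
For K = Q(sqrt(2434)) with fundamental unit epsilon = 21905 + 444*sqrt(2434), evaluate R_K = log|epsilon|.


epsilon = 21905 + 444*sqrt(2434)
= 43810.0000
R = ln(43810.0000)
= 10.6876

10.6876


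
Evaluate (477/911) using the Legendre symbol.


p = 911 is prime, so compute (477/911) with the reciprocity algorithm (Jacobi-symbol steps: pull out 2s via (2/n), flip via reciprocity, reduce):
  reciprocity: (477/911) -> +(911/477)
  reduce: (434/477)
  pull out 2: (2/477) = -1  (since 477 mod 8 = 5)
  reciprocity: (217/477) -> +(477/217)
  reduce: (43/217)
  reciprocity: (43/217) -> +(217/43)
  reduce: (2/43)
  pull out 2: (2/43) = -1  (since 43 mod 8 = 3)
  (1/43) = 1
Product of signs = 1
(477/911) = 1

1


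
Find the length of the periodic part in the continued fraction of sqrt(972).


Run the CF algorithm for sqrt(972).
a_0 = floor(sqrt(972)) = 31; set m_0=0, q_0=1.
Recurrence: m' = q*a - m,  q' = (d - m'^2)/q,  a' = floor((a_0 + m')/q').
  step 1: m=31, q=11, a=5
  step 2: m=24, q=36, a=1
  step 3: m=12, q=23, a=1
  step 4: m=11, q=37, a=1
  step 5: m=26, q=8, a=7
  step 6: m=30, q=9, a=6
  step 7: m=24, q=44, a=1
  step 8: m=20, q=13, a=3
  step 9: m=19, q=47, a=1
  step 10: m=28, q=4, a=14
  step 11: m=28, q=47, a=1
  step 12: m=19, q=13, a=3
  step 13: m=20, q=44, a=1
  step 14: m=24, q=9, a=6
  step 15: m=30, q=8, a=7
  step 16: m=26, q=37, a=1
  step 17: m=11, q=23, a=1
  step 18: m=12, q=36, a=1
  step 19: m=24, q=11, a=5
  step 20: m=31, q=1, a=62
a_20 = 2*a_0 = 62, so the period closes here.
sqrt(972) = [31; 5, 1, 1, 1, 7, 6, 1, 3, 1, 14, 1, 3, 1, 6, 7, 1, 1, 1, 5, 62]
Period length = 20

20


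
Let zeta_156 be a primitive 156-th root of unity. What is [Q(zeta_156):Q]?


The degree equals Euler's totient phi(156).
156 = 2^2 * 3 * 13
phi(156) = 48

48


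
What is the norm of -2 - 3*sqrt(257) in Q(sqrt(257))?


N(a + b*sqrt(d)) = a^2 - d*b^2
= (-2)^2 - (257)*(-3)^2
= 4 - 2313
= -2309

-2309


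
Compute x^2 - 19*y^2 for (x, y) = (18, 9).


x^2 - d*y^2
= 18^2 - 19*9^2
= 324 - 1539
= -1215

-1215


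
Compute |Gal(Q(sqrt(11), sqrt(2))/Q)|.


The 2 square roots of distinct primes are multiplicatively independent over Q,
so [K:Q] = 2^2 and Gal(K/Q) is isomorphic to (Z/2Z)^2.
|Gal| = 2^2 = 4

4


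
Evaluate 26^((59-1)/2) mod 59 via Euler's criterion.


p = 59 is prime and the exponent is (p-1)/2 = 29, so by Euler's criterion 26^29 = (26/59) = +1 or -1 mod 59.
Compute by square-and-multiply:
  29 = 16 + 8 + 4 + 1 (binary 11101)
  Repeated squaring mod 59: 26^1 = 26, 26^2 = 27, 26^4 = 21, 26^8 = 28, 26^16 = 17
  26^29 = 26^16 * 26^8 * 26^4 * 26^1 = 17 * 28 * 21 * 26 mod 59
    17 * 28 = 476 = 4 mod 59
    4 * 21 = 84 = 25 mod 59
    25 * 26 = 650 = 1 mod 59
  26^29 = 1 mod 59
Result 1: 26 is a quadratic residue mod 59.
26^29 mod 59 = 1

1


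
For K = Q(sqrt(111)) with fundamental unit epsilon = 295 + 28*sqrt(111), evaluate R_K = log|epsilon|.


epsilon = 295 + 28*sqrt(111)
= 589.9983
R = ln(589.9983)
= 6.3801

6.3801


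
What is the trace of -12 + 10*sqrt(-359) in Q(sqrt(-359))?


Tr(a + b*sqrt(d)) = (a + b*sqrt(d)) + (a - b*sqrt(d)) = 2a
= 2 * (-12)
= -24

-24


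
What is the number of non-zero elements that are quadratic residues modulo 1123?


For prime p, the number of non-zero quadratic residues is (p-1)/2.
= (1123-1)/2
= 561

561


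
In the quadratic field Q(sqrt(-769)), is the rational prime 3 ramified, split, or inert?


K = Q(sqrt(-769)). Since d mod 4 = 3, disc(K) = -3076.
Check p | disc: -3076 mod 3 = 2.
p does not divide disc. Compute Legendre symbol (d/p):
2^((3-1)/2) mod 3 = -1
(d/p) = -1, so p is inert: (p) stays prime with e=1, f=2, g=1.
Therefore p is inert.

inert


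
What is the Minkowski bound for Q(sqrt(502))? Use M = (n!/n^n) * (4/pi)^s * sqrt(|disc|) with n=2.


d = 502, d mod 4 = 2, so disc(K) = 4d = 2008; |disc(K)| = 2008
Real quadratic field, so n = 2, s = r2 = 0, r1 = 2
M = (n!/n^n) * (4/pi)^s * sqrt(|disc(K)|) = (2!/2^2) * (4/pi)^0 * sqrt(2008)
= 0.5 * 1.000000 * 44.810713
= 22.4054

22.4054


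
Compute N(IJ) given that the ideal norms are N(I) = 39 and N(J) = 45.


N(IJ) = N(I) * N(J)
= 39 * 45
= 1755

1755


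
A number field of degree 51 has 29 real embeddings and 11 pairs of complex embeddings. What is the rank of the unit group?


By Dirichlet's unit theorem:
rank = r1 + r2 - 1
= 29 + 11 - 1
= 39

39


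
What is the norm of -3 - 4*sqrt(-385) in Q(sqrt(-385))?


N(a + b*sqrt(d)) = a^2 - d*b^2
= (-3)^2 - (-385)*(-4)^2
= 9 + 6160
= 6169

6169


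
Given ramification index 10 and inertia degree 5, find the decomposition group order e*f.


|D_P| = e * f
= 10 * 5
= 50

50


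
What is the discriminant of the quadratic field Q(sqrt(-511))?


For K = Q(sqrt(d)) with d squarefree: disc(K) = d if d = 1 mod 4, and disc(K) = 4d if d = 2 or 3 mod 4.
Here d = -511, and d mod 4 = 1.
d = 1 mod 4 (O_K = Z[(1+sqrt(d))/2]), so disc(K) = d = -511

-511


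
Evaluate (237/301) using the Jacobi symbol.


Compute (237/301) via quadratic reciprocity:
  reciprocity: (237/301) -> +(301/237)
  reduce: (64/237)
  pull out 2: (2/237) = -1  (since 237 mod 8 = 5)
  pull out 2: (2/237) = -1  (since 237 mod 8 = 5)
  pull out 2: (2/237) = -1  (since 237 mod 8 = 5)
  pull out 2: (2/237) = -1  (since 237 mod 8 = 5)
  pull out 2: (2/237) = -1  (since 237 mod 8 = 5)
  pull out 2: (2/237) = -1  (since 237 mod 8 = 5)
  (1/237) = 1
Product of signs = 1

1


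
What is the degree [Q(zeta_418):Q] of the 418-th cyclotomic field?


The degree equals Euler's totient phi(418).
418 = 2 * 11 * 19
phi(418) = 180

180


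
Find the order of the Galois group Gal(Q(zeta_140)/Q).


|Gal(Q(zeta_140)/Q)| = phi(140)
= 48

48


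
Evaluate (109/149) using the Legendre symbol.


p = 149 is prime, so compute (109/149) with the reciprocity algorithm (Jacobi-symbol steps: pull out 2s via (2/n), flip via reciprocity, reduce):
  reciprocity: (109/149) -> +(149/109)
  reduce: (40/109)
  pull out 2: (2/109) = -1  (since 109 mod 8 = 5)
  pull out 2: (2/109) = -1  (since 109 mod 8 = 5)
  pull out 2: (2/109) = -1  (since 109 mod 8 = 5)
  reciprocity: (5/109) -> +(109/5)
  reduce: (4/5)
  pull out 2: (2/5) = -1  (since 5 mod 8 = 5)
  pull out 2: (2/5) = -1  (since 5 mod 8 = 5)
  (1/5) = 1
Product of signs = -1
(109/149) = -1

-1


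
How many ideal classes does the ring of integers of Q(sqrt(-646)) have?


K = Q(sqrt(-646)). d mod 4 = 2, so D = disc(K) = 4d = -2584
h(K) equals the number of primitive reduced positive-definite forms (a, b, c) = a*x^2 + b*x*y + c*y^2 with b^2 - 4ac = D,
where reduced means |b| <= a <= c, with b >= 0 whenever |b| = a or a = c, and primitive means gcd(a, b, c) = 1.
Reduced forces 3a^2 <= |D| = 2584, so 1 <= a <= 29; b must have the parity of D, and c = (b^2 - D)/(4a) must be an integer >= a.
Enumerate a = 1..29, b in [-a, a]:
  a=1: (1, 0, 646)  [1]
  a=2: (2, 0, 323)  [1]
  a=3..4: none
  a=5: (5, -4, 130), (5, 4, 130)  [2]
  a=6..9: none
  a=10: (10, -4, 65), (10, 4, 65)  [2]
  a=11: (11, -10, 61), (11, 10, 61)  [2]
  a=12: none
  a=13: (13, -4, 50), (13, 4, 50)  [2]
  a=14..16: none
  a=17: (17, 0, 38)  [1]
  a=18: none
  a=19: (19, 0, 34)  [1]
  a=20..21: none
  a=22: (22, -12, 31), (22, 12, 31)  [2]
  a=23..24: none
  a=25: (25, -4, 26), (25, 4, 26)  [2]
  a=26..29: none
Total reduced forms: 1 + 1 + 2 + 2 + 2 + 2 + 1 + 1 + 2 + 2 = 16
h = 16

16


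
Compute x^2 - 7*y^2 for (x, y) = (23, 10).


x^2 - d*y^2
= 23^2 - 7*10^2
= 529 - 700
= -171

-171


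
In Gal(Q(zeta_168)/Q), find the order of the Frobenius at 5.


The Frobenius at p in Gal(Q(zeta_n)/Q) = (Z/nZ)* is the class of p, so its order is ord_168(5), the smallest k >= 1 with 5^k = 1 mod 168.
n = 168 = 2^3 * 3 * 7, phi(168) = 48; the order divides phi(n).
Divisors of 48: 1, 2, 3, 4, 6, 8, 12, 16, 24, 48
Repeated squaring mod 168: 5^1 = 5, 5^2 = 25, 5^4 = 121, 5^8 = 25, 5^16 = 121, 5^32 = 25
Test divisors in increasing order:
  k=1: 5^1 = 5 mod 168
  k=2: 5^2 = 25 mod 168
  k=3: 5^3 = 25 * 5 = 125 mod 168
  k=4: 5^4 = 121 mod 168
  k=6: 5^6 = 121 * 25 = 1 mod 168  <- first divisor giving 1
Order = 6

6


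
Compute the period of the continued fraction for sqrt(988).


Run the CF algorithm for sqrt(988).
a_0 = floor(sqrt(988)) = 31; set m_0=0, q_0=1.
Recurrence: m' = q*a - m,  q' = (d - m'^2)/q,  a' = floor((a_0 + m')/q').
  step 1: m=31, q=27, a=2
  step 2: m=23, q=17, a=3
  step 3: m=28, q=12, a=4
  step 4: m=20, q=49, a=1
  step 5: m=29, q=3, a=20
  step 6: m=31, q=9, a=6
  step 7: m=23, q=51, a=1
  step 8: m=28, q=4, a=14
  step 9: m=28, q=51, a=1
  step 10: m=23, q=9, a=6
  step 11: m=31, q=3, a=20
  step 12: m=29, q=49, a=1
  step 13: m=20, q=12, a=4
  step 14: m=28, q=17, a=3
  step 15: m=23, q=27, a=2
  step 16: m=31, q=1, a=62
a_16 = 2*a_0 = 62, so the period closes here.
sqrt(988) = [31; 2, 3, 4, 1, 20, 6, 1, 14, 1, 6, 20, 1, 4, 3, 2, 62]
Period length = 16

16


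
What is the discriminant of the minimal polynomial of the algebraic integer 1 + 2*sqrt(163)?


The element 1 + 2*sqrt(163) has minimal polynomial:
x^2 - 2*x - 651
Discriminant = (-2)^2 - 4*(-651)
= 4 + 2604
= 2608

2608


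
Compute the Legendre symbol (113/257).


p = 257 is prime, so compute (113/257) with the reciprocity algorithm (Jacobi-symbol steps: pull out 2s via (2/n), flip via reciprocity, reduce):
  reciprocity: (113/257) -> +(257/113)
  reduce: (31/113)
  reciprocity: (31/113) -> +(113/31)
  reduce: (20/31)
  pull out 2: (2/31) = +1  (since 31 mod 8 = 7)
  pull out 2: (2/31) = +1  (since 31 mod 8 = 7)
  reciprocity: (5/31) -> +(31/5)
  reduce: (1/5)
  (1/5) = 1
Product of signs = 1
(113/257) = 1

1


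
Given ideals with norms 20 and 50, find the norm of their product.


N(IJ) = N(I) * N(J)
= 20 * 50
= 1000

1000


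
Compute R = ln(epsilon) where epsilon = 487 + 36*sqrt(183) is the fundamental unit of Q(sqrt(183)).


epsilon = 487 + 36*sqrt(183)
= 973.9990
R = ln(973.9990)
= 6.8814

6.8814


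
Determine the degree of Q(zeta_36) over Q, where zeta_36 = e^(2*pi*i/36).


The degree equals Euler's totient phi(36).
36 = 2^2 * 3^2
phi(36) = 12

12


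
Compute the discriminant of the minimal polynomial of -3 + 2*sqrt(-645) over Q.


The element -3 + 2*sqrt(-645) has minimal polynomial:
x^2 + 6*x + 2589
Discriminant = (6)^2 - 4*(2589)
= 36 - 10356
= -10320

-10320


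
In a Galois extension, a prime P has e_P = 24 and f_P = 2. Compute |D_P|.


|D_P| = e * f
= 24 * 2
= 48

48


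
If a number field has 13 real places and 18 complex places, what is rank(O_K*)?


By Dirichlet's unit theorem:
rank = r1 + r2 - 1
= 13 + 18 - 1
= 30

30


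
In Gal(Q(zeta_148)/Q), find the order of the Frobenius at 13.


The Frobenius at p in Gal(Q(zeta_n)/Q) = (Z/nZ)* is the class of p, so its order is ord_148(13), the smallest k >= 1 with 13^k = 1 mod 148.
n = 148 = 2^2 * 37, phi(148) = 72; the order divides phi(n).
Divisors of 72: 1, 2, 3, 4, 6, 8, 9, 12, 18, 24, 36, 72
Repeated squaring mod 148: 13^1 = 13, 13^2 = 21, 13^4 = 145, 13^8 = 9, 13^16 = 81, 13^32 = 49, 13^64 = 33
Test divisors in increasing order:
  k=1: 13^1 = 13 mod 148
  k=2: 13^2 = 21 mod 148
  k=3: 13^3 = 21 * 13 = 125 mod 148
  k=4: 13^4 = 145 mod 148
  k=6: 13^6 = 145 * 21 = 85 mod 148
  k=8: 13^8 = 9 mod 148
  k=9: 13^9 = 9 * 13 = 117 mod 148
  k=12: 13^12 = 9 * 145 = 121 mod 148
  k=18: 13^18 = 81 * 21 = 73 mod 148
  k=24: 13^24 = 81 * 9 = 137 mod 148
  k=36: 13^36 = 49 * 145 = 1 mod 148  <- first divisor giving 1
Order = 36

36


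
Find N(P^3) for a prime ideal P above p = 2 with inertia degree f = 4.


N(P^a) = p^(a*f)
= 2^(3*4)
= 2^12
= 4096

4096


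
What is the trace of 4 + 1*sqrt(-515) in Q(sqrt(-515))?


Tr(a + b*sqrt(d)) = (a + b*sqrt(d)) + (a - b*sqrt(d)) = 2a
= 2 * (4)
= 8

8


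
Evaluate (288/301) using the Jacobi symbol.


Compute (288/301) via quadratic reciprocity:
  pull out 2: (2/301) = -1  (since 301 mod 8 = 5)
  pull out 2: (2/301) = -1  (since 301 mod 8 = 5)
  pull out 2: (2/301) = -1  (since 301 mod 8 = 5)
  pull out 2: (2/301) = -1  (since 301 mod 8 = 5)
  pull out 2: (2/301) = -1  (since 301 mod 8 = 5)
  reciprocity: (9/301) -> +(301/9)
  reduce: (4/9)
  pull out 2: (2/9) = +1  (since 9 mod 8 = 1)
  pull out 2: (2/9) = +1  (since 9 mod 8 = 1)
  (1/9) = 1
Product of signs = -1

-1


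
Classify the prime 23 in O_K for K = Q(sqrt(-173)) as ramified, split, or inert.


K = Q(sqrt(-173)). Since d mod 4 = 3, disc(K) = -692.
Check p | disc: -692 mod 23 = 21.
p does not divide disc. Compute Legendre symbol (d/p):
11^((23-1)/2) mod 23 = -1
(d/p) = -1, so p is inert: (p) stays prime with e=1, f=2, g=1.
Therefore p is inert.

inert


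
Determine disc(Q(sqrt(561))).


For K = Q(sqrt(d)) with d squarefree: disc(K) = d if d = 1 mod 4, and disc(K) = 4d if d = 2 or 3 mod 4.
Here d = 561, and d mod 4 = 1.
d = 1 mod 4 (O_K = Z[(1+sqrt(d))/2]), so disc(K) = d = 561

561


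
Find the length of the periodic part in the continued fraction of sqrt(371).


Run the CF algorithm for sqrt(371).
a_0 = floor(sqrt(371)) = 19; set m_0=0, q_0=1.
Recurrence: m' = q*a - m,  q' = (d - m'^2)/q,  a' = floor((a_0 + m')/q').
  step 1: m=19, q=10, a=3
  step 2: m=11, q=25, a=1
  step 3: m=14, q=7, a=4
  step 4: m=14, q=25, a=1
  step 5: m=11, q=10, a=3
  step 6: m=19, q=1, a=38
a_6 = 2*a_0 = 38, so the period closes here.
sqrt(371) = [19; 3, 1, 4, 1, 3, 38]
Period length = 6

6


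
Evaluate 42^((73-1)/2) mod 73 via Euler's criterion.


p = 73 is prime and the exponent is (p-1)/2 = 36, so by Euler's criterion 42^36 = (42/73) = +1 or -1 mod 73.
Compute by square-and-multiply:
  36 = 32 + 4 (binary 100100)
  Repeated squaring mod 73: 42^1 = 42, 42^2 = 12, 42^4 = 71, 42^8 = 4, 42^16 = 16, 42^32 = 37
  42^36 = 42^32 * 42^4 = 37 * 71 mod 73
    37 * 71 = 2627 = 72 mod 73
  42^36 = 72 mod 73
Result 72 = p - 1 = -1 mod 73: 42 is a quadratic non-residue mod 73. As a residue in [0, p-1] the value is 72.
42^36 mod 73 = 72

72


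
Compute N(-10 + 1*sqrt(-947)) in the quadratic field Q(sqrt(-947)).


N(a + b*sqrt(d)) = a^2 - d*b^2
= (-10)^2 - (-947)*(1)^2
= 100 + 947
= 1047

1047


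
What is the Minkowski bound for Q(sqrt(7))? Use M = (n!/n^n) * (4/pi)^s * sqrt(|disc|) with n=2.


d = 7, d mod 4 = 3, so disc(K) = 4d = 28; |disc(K)| = 28
Real quadratic field, so n = 2, s = r2 = 0, r1 = 2
M = (n!/n^n) * (4/pi)^s * sqrt(|disc(K)|) = (2!/2^2) * (4/pi)^0 * sqrt(28)
= 0.5 * 1.000000 * 5.291503
= 2.6458

2.6458


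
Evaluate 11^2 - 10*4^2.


x^2 - d*y^2
= 11^2 - 10*4^2
= 121 - 160
= -39

-39


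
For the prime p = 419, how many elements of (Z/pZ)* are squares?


For prime p, the number of non-zero quadratic residues is (p-1)/2.
= (419-1)/2
= 209

209


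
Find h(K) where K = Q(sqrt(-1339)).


K = Q(sqrt(-1339)). d mod 4 = 1, so D = disc(K) = d = -1339
h(K) equals the number of primitive reduced positive-definite forms (a, b, c) = a*x^2 + b*x*y + c*y^2 with b^2 - 4ac = D,
where reduced means |b| <= a <= c, with b >= 0 whenever |b| = a or a = c, and primitive means gcd(a, b, c) = 1.
Reduced forces 3a^2 <= |D| = 1339, so 1 <= a <= 21; b must have the parity of D, and c = (b^2 - D)/(4a) must be an integer >= a.
Enumerate a = 1..21, b in [-a, a]:
  a=1: (1, 1, 335)  [1]
  a=2..4: none
  a=5: (5, -1, 67), (5, 1, 67)  [2]
  a=6..10: none
  a=11: (11, -5, 31), (11, 5, 31)  [2]
  a=12: none
  a=13: (13, 13, 29)  [1]
  a=14..16: none
  a=17: (17, -15, 23), (17, 15, 23)  [2]
  a=18..21: none
Total reduced forms: 1 + 2 + 2 + 1 + 2 = 8
h = 8

8


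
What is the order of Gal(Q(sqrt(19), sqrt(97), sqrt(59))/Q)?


The 3 square roots of distinct primes are multiplicatively independent over Q,
so [K:Q] = 2^3 and Gal(K/Q) is isomorphic to (Z/2Z)^3.
|Gal| = 2^3 = 8

8


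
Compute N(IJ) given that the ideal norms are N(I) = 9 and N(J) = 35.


N(IJ) = N(I) * N(J)
= 9 * 35
= 315

315


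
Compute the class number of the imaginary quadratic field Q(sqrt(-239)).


K = Q(sqrt(-239)). d mod 4 = 1, so D = disc(K) = d = -239
h(K) equals the number of primitive reduced positive-definite forms (a, b, c) = a*x^2 + b*x*y + c*y^2 with b^2 - 4ac = D,
where reduced means |b| <= a <= c, with b >= 0 whenever |b| = a or a = c, and primitive means gcd(a, b, c) = 1.
Reduced forces 3a^2 <= |D| = 239, so 1 <= a <= 8; b must have the parity of D, and c = (b^2 - D)/(4a) must be an integer >= a.
Enumerate a = 1..8, b in [-a, a]:
  a=1: (1, 1, 60)  [1]
  a=2: (2, -1, 30), (2, 1, 30)  [2]
  a=3: (3, -1, 20), (3, 1, 20)  [2]
  a=4: (4, -1, 15), (4, 1, 15)  [2]
  a=5: (5, -1, 12), (5, 1, 12)  [2]
  a=6: (6, -5, 11), (6, -1, 10), (6, 1, 10), (6, 5, 11)  [4]
  a=7: none
  a=8: (8, -7, 9), (8, 7, 9)  [2]
Total reduced forms: 1 + 2 + 2 + 2 + 2 + 4 + 2 = 15
h = 15

15


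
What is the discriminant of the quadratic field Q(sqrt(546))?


For K = Q(sqrt(d)) with d squarefree: disc(K) = d if d = 1 mod 4, and disc(K) = 4d if d = 2 or 3 mod 4.
Here d = 546, and d mod 4 = 2.
d = 2 mod 4, not 1 (O_K = Z[sqrt(d)]), so disc(K) = 4d = 4 * (546) = 2184

2184


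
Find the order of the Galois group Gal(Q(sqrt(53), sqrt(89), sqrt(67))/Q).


The 3 square roots of distinct primes are multiplicatively independent over Q,
so [K:Q] = 2^3 and Gal(K/Q) is isomorphic to (Z/2Z)^3.
|Gal| = 2^3 = 8

8


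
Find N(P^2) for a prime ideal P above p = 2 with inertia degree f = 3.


N(P^a) = p^(a*f)
= 2^(2*3)
= 2^6
= 64

64


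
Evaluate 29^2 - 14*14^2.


x^2 - d*y^2
= 29^2 - 14*14^2
= 841 - 2744
= -1903

-1903


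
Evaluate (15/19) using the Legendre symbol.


p = 19 is prime, so compute (15/19) with the reciprocity algorithm (Jacobi-symbol steps: pull out 2s via (2/n), flip via reciprocity, reduce):
  reciprocity: (15/19) -> -(19/15)
  reduce: (4/15)
  pull out 2: (2/15) = +1  (since 15 mod 8 = 7)
  pull out 2: (2/15) = +1  (since 15 mod 8 = 7)
  (1/15) = 1
Product of signs = -1
(15/19) = -1

-1


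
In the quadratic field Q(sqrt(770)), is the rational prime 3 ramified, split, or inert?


K = Q(sqrt(770)). Since d mod 4 = 2, disc(K) = 3080.
Check p | disc: 3080 mod 3 = 2.
p does not divide disc. Compute Legendre symbol (d/p):
2^((3-1)/2) mod 3 = -1
(d/p) = -1, so p is inert: (p) stays prime with e=1, f=2, g=1.
Therefore p is inert.

inert


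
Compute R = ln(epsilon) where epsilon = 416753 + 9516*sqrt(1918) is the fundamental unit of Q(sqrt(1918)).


epsilon = 416753 + 9516*sqrt(1918)
= 833506.0000
R = ln(833506.0000)
= 13.6334

13.6334


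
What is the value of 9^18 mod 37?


p = 37 is prime and the exponent is (p-1)/2 = 18, so by Euler's criterion 9^18 = (9/37) = +1 or -1 mod 37.
Compute by square-and-multiply:
  18 = 16 + 2 (binary 10010)
  Repeated squaring mod 37: 9^1 = 9, 9^2 = 7, 9^4 = 12, 9^8 = 33, 9^16 = 16
  9^18 = 9^16 * 9^2 = 16 * 7 mod 37
    16 * 7 = 112 = 1 mod 37
  9^18 = 1 mod 37
Result 1: 9 is a quadratic residue mod 37.
9^18 mod 37 = 1

1


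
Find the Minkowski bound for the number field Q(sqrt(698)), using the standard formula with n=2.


d = 698, d mod 4 = 2, so disc(K) = 4d = 2792; |disc(K)| = 2792
Real quadratic field, so n = 2, s = r2 = 0, r1 = 2
M = (n!/n^n) * (4/pi)^s * sqrt(|disc(K)|) = (2!/2^2) * (4/pi)^0 * sqrt(2792)
= 0.5 * 1.000000 * 52.839379
= 26.4197

26.4197


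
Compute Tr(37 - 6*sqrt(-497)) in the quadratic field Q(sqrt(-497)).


Tr(a + b*sqrt(d)) = (a + b*sqrt(d)) + (a - b*sqrt(d)) = 2a
= 2 * (37)
= 74

74


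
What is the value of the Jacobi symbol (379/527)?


Compute (379/527) via quadratic reciprocity:
  reciprocity: (379/527) -> -(527/379)
  reduce: (148/379)
  pull out 2: (2/379) = -1  (since 379 mod 8 = 3)
  pull out 2: (2/379) = -1  (since 379 mod 8 = 3)
  reciprocity: (37/379) -> +(379/37)
  reduce: (9/37)
  reciprocity: (9/37) -> +(37/9)
  reduce: (1/9)
  (1/9) = 1
Product of signs = -1

-1


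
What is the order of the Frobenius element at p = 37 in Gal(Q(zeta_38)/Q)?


The Frobenius at p in Gal(Q(zeta_n)/Q) = (Z/nZ)* is the class of p, so its order is ord_38(37), the smallest k >= 1 with 37^k = 1 mod 38.
n = 38 = 2 * 19, phi(38) = 18; the order divides phi(n).
Divisors of 18: 1, 2, 3, 6, 9, 18
Repeated squaring mod 38: 37^1 = 37, 37^2 = 1, 37^4 = 1, 37^8 = 1, 37^16 = 1
Test divisors in increasing order:
  k=1: 37^1 = 37 mod 38
  k=2: 37^2 = 1 mod 38  <- first divisor giving 1
Order = 2

2


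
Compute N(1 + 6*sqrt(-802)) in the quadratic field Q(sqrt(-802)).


N(a + b*sqrt(d)) = a^2 - d*b^2
= (1)^2 - (-802)*(6)^2
= 1 + 28872
= 28873

28873


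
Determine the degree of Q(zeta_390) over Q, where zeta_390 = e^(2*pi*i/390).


The degree equals Euler's totient phi(390).
390 = 2 * 3 * 5 * 13
phi(390) = 96

96


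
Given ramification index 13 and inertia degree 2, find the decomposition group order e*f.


|D_P| = e * f
= 13 * 2
= 26

26


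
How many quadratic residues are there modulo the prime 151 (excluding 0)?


For prime p, the number of non-zero quadratic residues is (p-1)/2.
= (151-1)/2
= 75

75


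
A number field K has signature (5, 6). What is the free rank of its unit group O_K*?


By Dirichlet's unit theorem:
rank = r1 + r2 - 1
= 5 + 6 - 1
= 10

10


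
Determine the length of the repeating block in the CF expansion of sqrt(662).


Run the CF algorithm for sqrt(662).
a_0 = floor(sqrt(662)) = 25; set m_0=0, q_0=1.
Recurrence: m' = q*a - m,  q' = (d - m'^2)/q,  a' = floor((a_0 + m')/q').
  step 1: m=25, q=37, a=1
  step 2: m=12, q=14, a=2
  step 3: m=16, q=29, a=1
  step 4: m=13, q=17, a=2
  step 5: m=21, q=13, a=3
  step 6: m=18, q=26, a=1
  step 7: m=8, q=23, a=1
  step 8: m=15, q=19, a=2
  step 9: m=23, q=7, a=6
  step 10: m=19, q=43, a=1
  step 11: m=24, q=2, a=24
  step 12: m=24, q=43, a=1
  step 13: m=19, q=7, a=6
  step 14: m=23, q=19, a=2
  step 15: m=15, q=23, a=1
  step 16: m=8, q=26, a=1
  step 17: m=18, q=13, a=3
  step 18: m=21, q=17, a=2
  step 19: m=13, q=29, a=1
  step 20: m=16, q=14, a=2
  step 21: m=12, q=37, a=1
  step 22: m=25, q=1, a=50
a_22 = 2*a_0 = 50, so the period closes here.
sqrt(662) = [25; 1, 2, 1, 2, 3, 1, 1, 2, 6, 1, 24, 1, 6, 2, 1, 1, 3, 2, 1, 2, 1, 50]
Period length = 22

22


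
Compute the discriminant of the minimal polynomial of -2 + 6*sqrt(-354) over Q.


The element -2 + 6*sqrt(-354) has minimal polynomial:
x^2 + 4*x + 12748
Discriminant = (4)^2 - 4*(12748)
= 16 - 50992
= -50976

-50976


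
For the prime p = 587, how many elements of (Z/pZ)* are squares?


For prime p, the number of non-zero quadratic residues is (p-1)/2.
= (587-1)/2
= 293

293


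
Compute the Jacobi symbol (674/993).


Compute (674/993) via quadratic reciprocity:
  pull out 2: (2/993) = +1  (since 993 mod 8 = 1)
  reciprocity: (337/993) -> +(993/337)
  reduce: (319/337)
  reciprocity: (319/337) -> +(337/319)
  reduce: (18/319)
  pull out 2: (2/319) = +1  (since 319 mod 8 = 7)
  reciprocity: (9/319) -> +(319/9)
  reduce: (4/9)
  pull out 2: (2/9) = +1  (since 9 mod 8 = 1)
  pull out 2: (2/9) = +1  (since 9 mod 8 = 1)
  (1/9) = 1
Product of signs = 1

1


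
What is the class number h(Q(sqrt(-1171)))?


K = Q(sqrt(-1171)). d mod 4 = 1, so D = disc(K) = d = -1171
h(K) equals the number of primitive reduced positive-definite forms (a, b, c) = a*x^2 + b*x*y + c*y^2 with b^2 - 4ac = D,
where reduced means |b| <= a <= c, with b >= 0 whenever |b| = a or a = c, and primitive means gcd(a, b, c) = 1.
Reduced forces 3a^2 <= |D| = 1171, so 1 <= a <= 19; b must have the parity of D, and c = (b^2 - D)/(4a) must be an integer >= a.
Enumerate a = 1..19, b in [-a, a]:
  a=1: (1, 1, 293)  [1]
  a=2..4: none
  a=5: (5, -3, 59), (5, 3, 59)  [2]
  a=6..12: none
  a=13: (13, -5, 23), (13, 5, 23)  [2]
  a=14..16: none
  a=17: (17, -11, 19), (17, 11, 19)  [2]
  a=18..19: none
Total reduced forms: 1 + 2 + 2 + 2 = 7
h = 7

7


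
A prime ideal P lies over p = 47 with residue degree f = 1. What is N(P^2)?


N(P^a) = p^(a*f)
= 47^(2*1)
= 47^2
= 2209

2209


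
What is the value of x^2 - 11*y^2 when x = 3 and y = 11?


x^2 - d*y^2
= 3^2 - 11*11^2
= 9 - 1331
= -1322

-1322


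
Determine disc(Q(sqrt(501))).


For K = Q(sqrt(d)) with d squarefree: disc(K) = d if d = 1 mod 4, and disc(K) = 4d if d = 2 or 3 mod 4.
Here d = 501, and d mod 4 = 1.
d = 1 mod 4 (O_K = Z[(1+sqrt(d))/2]), so disc(K) = d = 501

501


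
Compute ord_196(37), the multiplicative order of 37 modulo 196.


We want ord_196(37), the smallest k >= 1 with 37^k = 1 mod 196.
n = 196 = 2^2 * 7^2, phi(196) = 84; the order divides phi(n).
Divisors of 84: 1, 2, 3, 4, 6, 7, 12, 14, 21, 28, 42, 84
Repeated squaring mod 196: 37^1 = 37, 37^2 = 193, 37^4 = 9, 37^8 = 81, 37^16 = 93, 37^32 = 25, 37^64 = 37
Test divisors in increasing order:
  k=1: 37^1 = 37 mod 196
  k=2: 37^2 = 193 mod 196
  k=3: 37^3 = 193 * 37 = 85 mod 196
  k=4: 37^4 = 9 mod 196
  k=6: 37^6 = 9 * 193 = 169 mod 196
  k=7: 37^7 = 9 * 193 * 37 = 177 mod 196
  k=12: 37^12 = 81 * 9 = 141 mod 196
  k=14: 37^14 = 81 * 9 * 193 = 165 mod 196
  k=21: 37^21 = 93 * 9 * 37 = 1 mod 196  <- first divisor giving 1
Order = 21

21


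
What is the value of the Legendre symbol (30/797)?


p = 797 is prime, so compute (30/797) with the reciprocity algorithm (Jacobi-symbol steps: pull out 2s via (2/n), flip via reciprocity, reduce):
  pull out 2: (2/797) = -1  (since 797 mod 8 = 5)
  reciprocity: (15/797) -> +(797/15)
  reduce: (2/15)
  pull out 2: (2/15) = +1  (since 15 mod 8 = 7)
  (1/15) = 1
Product of signs = -1
(30/797) = -1

-1


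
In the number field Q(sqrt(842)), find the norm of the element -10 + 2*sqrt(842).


N(a + b*sqrt(d)) = a^2 - d*b^2
= (-10)^2 - (842)*(2)^2
= 100 - 3368
= -3268

-3268


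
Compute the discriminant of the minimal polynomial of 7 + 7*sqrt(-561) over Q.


The element 7 + 7*sqrt(-561) has minimal polynomial:
x^2 - 14*x + 27538
Discriminant = (-14)^2 - 4*(27538)
= 196 - 110152
= -109956

-109956


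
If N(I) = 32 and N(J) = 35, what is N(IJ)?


N(IJ) = N(I) * N(J)
= 32 * 35
= 1120

1120


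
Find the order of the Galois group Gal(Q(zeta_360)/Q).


|Gal(Q(zeta_360)/Q)| = phi(360)
= 96

96


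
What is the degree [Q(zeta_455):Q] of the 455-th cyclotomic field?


The degree equals Euler's totient phi(455).
455 = 5 * 7 * 13
phi(455) = 288

288


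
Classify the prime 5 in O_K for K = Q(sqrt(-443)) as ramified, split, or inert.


K = Q(sqrt(-443)). Since d mod 4 = 1, disc(K) = -443.
Check p | disc: -443 mod 5 = 2.
p does not divide disc. Compute Legendre symbol (d/p):
2^((5-1)/2) mod 5 = -1
(d/p) = -1, so p is inert: (p) stays prime with e=1, f=2, g=1.
Therefore p is inert.

inert


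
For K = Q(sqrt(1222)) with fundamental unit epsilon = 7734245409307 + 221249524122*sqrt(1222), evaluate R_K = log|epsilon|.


epsilon = 7734245409307 + 221249524122*sqrt(1222)
= 1.5468e+13
R = ln(1.5468e+13)
= 30.3698

30.3698


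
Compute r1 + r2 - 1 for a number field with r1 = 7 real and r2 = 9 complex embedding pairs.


By Dirichlet's unit theorem:
rank = r1 + r2 - 1
= 7 + 9 - 1
= 15

15


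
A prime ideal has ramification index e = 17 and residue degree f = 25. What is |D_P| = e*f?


|D_P| = e * f
= 17 * 25
= 425

425


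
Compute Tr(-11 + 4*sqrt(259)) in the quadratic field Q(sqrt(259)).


Tr(a + b*sqrt(d)) = (a + b*sqrt(d)) + (a - b*sqrt(d)) = 2a
= 2 * (-11)
= -22

-22


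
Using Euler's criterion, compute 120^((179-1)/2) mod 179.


p = 179 is prime and the exponent is (p-1)/2 = 89, so by Euler's criterion 120^89 = (120/179) = +1 or -1 mod 179.
Compute by square-and-multiply:
  89 = 64 + 16 + 8 + 1 (binary 1011001)
  Repeated squaring mod 179: 120^1 = 120, 120^2 = 80, 120^4 = 135, 120^8 = 146, 120^16 = 15, 120^32 = 46, 120^64 = 147
  120^89 = 120^64 * 120^16 * 120^8 * 120^1 = 147 * 15 * 146 * 120 mod 179
    147 * 15 = 2205 = 57 mod 179
    57 * 146 = 8322 = 88 mod 179
    88 * 120 = 10560 = 178 mod 179
  120^89 = 178 mod 179
Result 178 = p - 1 = -1 mod 179: 120 is a quadratic non-residue mod 179. As a residue in [0, p-1] the value is 178.
120^89 mod 179 = 178

178


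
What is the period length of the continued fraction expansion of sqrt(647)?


Run the CF algorithm for sqrt(647).
a_0 = floor(sqrt(647)) = 25; set m_0=0, q_0=1.
Recurrence: m' = q*a - m,  q' = (d - m'^2)/q,  a' = floor((a_0 + m')/q').
  step 1: m=25, q=22, a=2
  step 2: m=19, q=13, a=3
  step 3: m=20, q=19, a=2
  step 4: m=18, q=17, a=2
  step 5: m=16, q=23, a=1
  step 6: m=7, q=26, a=1
  step 7: m=19, q=11, a=4
  step 8: m=25, q=2, a=25
  step 9: m=25, q=11, a=4
  step 10: m=19, q=26, a=1
  step 11: m=7, q=23, a=1
  step 12: m=16, q=17, a=2
  step 13: m=18, q=19, a=2
  step 14: m=20, q=13, a=3
  step 15: m=19, q=22, a=2
  step 16: m=25, q=1, a=50
a_16 = 2*a_0 = 50, so the period closes here.
sqrt(647) = [25; 2, 3, 2, 2, 1, 1, 4, 25, 4, 1, 1, 2, 2, 3, 2, 50]
Period length = 16

16


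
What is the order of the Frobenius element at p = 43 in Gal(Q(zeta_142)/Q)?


The Frobenius at p in Gal(Q(zeta_n)/Q) = (Z/nZ)* is the class of p, so its order is ord_142(43), the smallest k >= 1 with 43^k = 1 mod 142.
n = 142 = 2 * 71, phi(142) = 70; the order divides phi(n).
Divisors of 70: 1, 2, 5, 7, 10, 14, 35, 70
Repeated squaring mod 142: 43^1 = 43, 43^2 = 3, 43^4 = 9, 43^8 = 81, 43^16 = 29, 43^32 = 131, 43^64 = 121
Test divisors in increasing order:
  k=1: 43^1 = 43 mod 142
  k=2: 43^2 = 3 mod 142
  k=5: 43^5 = 9 * 43 = 103 mod 142
  k=7: 43^7 = 9 * 3 * 43 = 25 mod 142
  k=10: 43^10 = 81 * 3 = 101 mod 142
  k=14: 43^14 = 81 * 9 * 3 = 57 mod 142
  k=35: 43^35 = 131 * 3 * 43 = 1 mod 142  <- first divisor giving 1
Order = 35

35


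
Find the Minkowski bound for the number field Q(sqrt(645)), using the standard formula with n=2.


d = 645, d mod 4 = 1, so disc(K) = d = 645; |disc(K)| = 645
Real quadratic field, so n = 2, s = r2 = 0, r1 = 2
M = (n!/n^n) * (4/pi)^s * sqrt(|disc(K)|) = (2!/2^2) * (4/pi)^0 * sqrt(645)
= 0.5 * 1.000000 * 25.396850
= 12.6984

12.6984


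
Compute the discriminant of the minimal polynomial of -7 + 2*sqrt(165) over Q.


The element -7 + 2*sqrt(165) has minimal polynomial:
x^2 + 14*x - 611
Discriminant = (14)^2 - 4*(-611)
= 196 + 2444
= 2640

2640


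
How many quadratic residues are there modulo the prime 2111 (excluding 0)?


For prime p, the number of non-zero quadratic residues is (p-1)/2.
= (2111-1)/2
= 1055

1055


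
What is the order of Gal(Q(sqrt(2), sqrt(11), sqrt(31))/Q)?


The 3 square roots of distinct primes are multiplicatively independent over Q,
so [K:Q] = 2^3 and Gal(K/Q) is isomorphic to (Z/2Z)^3.
|Gal| = 2^3 = 8

8


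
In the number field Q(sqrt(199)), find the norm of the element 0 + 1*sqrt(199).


N(a + b*sqrt(d)) = a^2 - d*b^2
= (0)^2 - (199)*(1)^2
= 0 - 199
= -199

-199


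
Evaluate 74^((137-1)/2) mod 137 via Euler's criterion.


p = 137 is prime and the exponent is (p-1)/2 = 68, so by Euler's criterion 74^68 = (74/137) = +1 or -1 mod 137.
Compute by square-and-multiply:
  68 = 64 + 4 (binary 1000100)
  Repeated squaring mod 137: 74^1 = 74, 74^2 = 133, 74^4 = 16, 74^8 = 119, 74^16 = 50, 74^32 = 34, 74^64 = 60
  74^68 = 74^64 * 74^4 = 60 * 16 mod 137
    60 * 16 = 960 = 1 mod 137
  74^68 = 1 mod 137
Result 1: 74 is a quadratic residue mod 137.
74^68 mod 137 = 1

1


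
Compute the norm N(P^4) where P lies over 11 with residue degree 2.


N(P^a) = p^(a*f)
= 11^(4*2)
= 11^8
= 214358881

214358881


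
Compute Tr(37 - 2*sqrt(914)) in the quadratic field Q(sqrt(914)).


Tr(a + b*sqrt(d)) = (a + b*sqrt(d)) + (a - b*sqrt(d)) = 2a
= 2 * (37)
= 74

74


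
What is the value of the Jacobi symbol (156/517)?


Compute (156/517) via quadratic reciprocity:
  pull out 2: (2/517) = -1  (since 517 mod 8 = 5)
  pull out 2: (2/517) = -1  (since 517 mod 8 = 5)
  reciprocity: (39/517) -> +(517/39)
  reduce: (10/39)
  pull out 2: (2/39) = +1  (since 39 mod 8 = 7)
  reciprocity: (5/39) -> +(39/5)
  reduce: (4/5)
  pull out 2: (2/5) = -1  (since 5 mod 8 = 5)
  pull out 2: (2/5) = -1  (since 5 mod 8 = 5)
  (1/5) = 1
Product of signs = 1

1
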